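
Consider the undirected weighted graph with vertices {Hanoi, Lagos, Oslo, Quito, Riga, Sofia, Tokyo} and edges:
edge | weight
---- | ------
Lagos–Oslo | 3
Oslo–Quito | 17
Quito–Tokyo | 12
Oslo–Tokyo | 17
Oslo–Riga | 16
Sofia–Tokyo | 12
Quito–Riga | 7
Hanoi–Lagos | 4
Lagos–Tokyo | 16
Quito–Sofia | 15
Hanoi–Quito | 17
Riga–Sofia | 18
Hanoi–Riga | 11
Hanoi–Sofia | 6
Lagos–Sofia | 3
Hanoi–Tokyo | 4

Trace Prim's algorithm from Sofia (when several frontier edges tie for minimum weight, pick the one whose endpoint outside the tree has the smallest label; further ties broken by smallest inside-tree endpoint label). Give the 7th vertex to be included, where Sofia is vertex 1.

Quito

Grow the tree from Sofia using Prim:
Step 1: cheapest edge leaving the tree is Lagos–Sofia (3); add Lagos.
Step 2: cheapest edge leaving the tree is Lagos–Oslo (3); add Oslo.
Step 3: cheapest edge leaving the tree is Hanoi–Lagos (4); add Hanoi.
Step 4: cheapest edge leaving the tree is Hanoi–Tokyo (4); add Tokyo.
Step 5: cheapest edge leaving the tree is Hanoi–Riga (11); add Riga.
Step 6: cheapest edge leaving the tree is Quito–Riga (7); add Quito.
Vertex order: Sofia, Lagos, Oslo, Hanoi, Tokyo, Riga, Quito. The 7th vertex is Quito.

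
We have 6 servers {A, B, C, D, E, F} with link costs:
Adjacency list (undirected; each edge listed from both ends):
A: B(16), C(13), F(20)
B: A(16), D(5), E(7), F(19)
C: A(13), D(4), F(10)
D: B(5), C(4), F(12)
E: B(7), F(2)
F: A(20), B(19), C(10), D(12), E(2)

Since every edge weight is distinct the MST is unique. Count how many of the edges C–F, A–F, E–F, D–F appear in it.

Kruskal: consider edges lightest-first.
E–F (2): add — endpoints in different components.
C–D (4): add — endpoints in different components.
B–D (5): add — endpoints in different components.
B–E (7): add — endpoints in different components.
C–F (10): skip — C and F already connected.
D–F (12): skip — D and F already connected.
A–C (13): add — endpoints in different components.
MST edge set: {E–F, C–D, B–D, B–E, A–C}.
Of the listed edges, {E–F} are in the MST → 1.

1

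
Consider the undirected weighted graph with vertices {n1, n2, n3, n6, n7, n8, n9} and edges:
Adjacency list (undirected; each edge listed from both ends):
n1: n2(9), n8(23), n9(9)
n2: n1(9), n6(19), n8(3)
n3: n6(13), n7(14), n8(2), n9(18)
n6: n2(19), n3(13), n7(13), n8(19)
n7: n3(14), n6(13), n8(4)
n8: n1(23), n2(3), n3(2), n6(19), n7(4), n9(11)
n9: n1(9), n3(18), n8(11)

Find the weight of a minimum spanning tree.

40

Prim, starting at n1.
Step 1: frontier [n1-n2 9, n1-n9 9, n1-n8 23] → take n1-n2 (9); add n2.
Step 2: frontier [n1-n9 9, n1-n8 23, n2-n8 3, n2-n6 19] → take n2-n8 (3); add n8.
Step 3: frontier [n1-n9 9, n2-n6 19, n3-n8 2, n7-n8 4, n8-n9 11, n6-n8 19] → take n3-n8 (2); add n3.
Step 4: frontier [n1-n9 9, n2-n6 19, n3-n6 13, n3-n7 14, n3-n9 18, n7-n8 4, n8-n9 11, n6-n8 19] → take n7-n8 (4); add n7.
Step 5: frontier [n1-n9 9, n2-n6 19, n3-n6 13, n3-n9 18, n6-n7 13, n8-n9 11, n6-n8 19] → take n1-n9 (9); add n9.
Step 6: frontier [n2-n6 19, n3-n6 13, n6-n7 13, n6-n8 19] → take n3-n6 (13); add n6.
MST edges: n1-n2, n2-n8, n3-n8, n7-n8, n1-n9, n3-n6; total weight 9+3+2+4+9+13 = 40.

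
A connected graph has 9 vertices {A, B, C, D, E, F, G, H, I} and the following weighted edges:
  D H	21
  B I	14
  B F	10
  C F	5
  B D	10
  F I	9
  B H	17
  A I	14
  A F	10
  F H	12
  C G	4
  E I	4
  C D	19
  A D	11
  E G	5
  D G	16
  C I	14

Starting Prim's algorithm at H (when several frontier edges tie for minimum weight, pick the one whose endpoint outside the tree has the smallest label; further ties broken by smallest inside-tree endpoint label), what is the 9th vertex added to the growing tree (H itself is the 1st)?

D

Prim, starting at H.
Step 1: cheapest edge leaving the tree is F H (12); add F.
Step 2: cheapest edge leaving the tree is C F (5); add C.
Step 3: cheapest edge leaving the tree is C G (4); add G.
Step 4: cheapest edge leaving the tree is E G (5); add E.
Step 5: cheapest edge leaving the tree is E I (4); add I.
Step 6: cheapest edge leaving the tree is A F (10); add A.
Step 7: cheapest edge leaving the tree is B F (10); add B.
Step 8: cheapest edge leaving the tree is B D (10); add D.
Vertex order: H, F, C, G, E, I, A, B, D. The 9th vertex is D.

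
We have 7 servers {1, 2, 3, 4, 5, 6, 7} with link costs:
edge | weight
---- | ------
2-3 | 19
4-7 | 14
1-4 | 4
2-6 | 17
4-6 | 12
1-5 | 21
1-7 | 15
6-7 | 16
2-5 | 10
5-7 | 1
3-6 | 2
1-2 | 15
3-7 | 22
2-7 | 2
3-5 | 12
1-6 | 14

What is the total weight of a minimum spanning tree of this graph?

Prim, starting at 1.
Step 1: cheapest edge leaving the tree is 1-4 (4); add 4.
Step 2: cheapest edge leaving the tree is 4-6 (12); add 6.
Step 3: cheapest edge leaving the tree is 3-6 (2); add 3.
Step 4: cheapest edge leaving the tree is 3-5 (12); add 5.
Step 5: cheapest edge leaving the tree is 5-7 (1); add 7.
Step 6: cheapest edge leaving the tree is 2-7 (2); add 2.
MST edges: 1-4, 4-6, 3-6, 3-5, 5-7, 2-7; total weight 4+12+2+12+1+2 = 33.

33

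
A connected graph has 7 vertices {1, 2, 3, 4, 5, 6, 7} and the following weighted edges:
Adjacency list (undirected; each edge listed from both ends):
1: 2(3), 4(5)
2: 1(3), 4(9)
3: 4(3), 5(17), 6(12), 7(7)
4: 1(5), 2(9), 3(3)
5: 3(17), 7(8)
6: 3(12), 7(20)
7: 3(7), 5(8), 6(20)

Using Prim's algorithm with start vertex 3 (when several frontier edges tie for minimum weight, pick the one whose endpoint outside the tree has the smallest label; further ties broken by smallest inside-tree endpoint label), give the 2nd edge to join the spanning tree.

Grow the tree from 3 using Prim:
Step 1: frontier [3—4 3, 3—7 7, 3—6 12, 3—5 17] → take 3—4 (3); add 4.
Step 2: frontier [3—7 7, 3—6 12, 3—5 17, 1—4 5, 2—4 9] → take 1—4 (5); add 1.
Step 3: frontier [1—2 3, 3—7 7, 3—6 12, 3—5 17, 2—4 9] → take 1—2 (3); add 2.
Step 4: frontier [3—7 7, 3—6 12, 3—5 17] → take 3—7 (7); add 7.
Step 5: frontier [3—6 12, 3—5 17, 5—7 8, 6—7 20] → take 5—7 (8); add 5.
Step 6: frontier [3—6 12, 6—7 20] → take 3—6 (12); add 6.
The 2nd edge added is 1—4.

1-4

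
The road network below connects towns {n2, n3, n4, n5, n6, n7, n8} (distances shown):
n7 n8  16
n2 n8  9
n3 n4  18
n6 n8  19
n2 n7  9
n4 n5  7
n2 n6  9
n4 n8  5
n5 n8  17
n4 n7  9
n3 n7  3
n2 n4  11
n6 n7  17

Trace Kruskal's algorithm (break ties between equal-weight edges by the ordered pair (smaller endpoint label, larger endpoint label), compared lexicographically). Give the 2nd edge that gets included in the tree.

n4-n8

Sort edges by weight, then run Kruskal:
n3 n7 (3): add. Components now {n5} {n2} {n3,n7} {n8} {n4} {n6}
n4 n8 (5): add. Components now {n5} {n2} {n3,n7} {n4,n8} {n6}
n4 n5 (7): add. Components now {n4,n5,n8} {n2} {n3,n7} {n6}
n2 n6 (9): add. Components now {n4,n5,n8} {n2,n6} {n3,n7}
n2 n7 (9): add. Components now {n4,n5,n8} {n2,n3,n6,n7}
n2 n8 (9): add. Components now {n2,n3,n4,n5,n6,n7,n8}
The 2nd edge added is n4 n8.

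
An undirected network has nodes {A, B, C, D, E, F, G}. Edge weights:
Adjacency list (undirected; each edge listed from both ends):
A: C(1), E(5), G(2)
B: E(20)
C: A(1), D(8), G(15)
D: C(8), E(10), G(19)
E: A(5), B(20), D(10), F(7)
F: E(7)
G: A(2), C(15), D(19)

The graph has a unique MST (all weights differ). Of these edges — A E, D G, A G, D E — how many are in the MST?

Kruskal: consider edges lightest-first.
A C (1): add. Components now {A,C} {B} {D} {E} {F} {G}
A G (2): add. Components now {A,C,G} {B} {D} {E} {F}
A E (5): add. Components now {A,C,E,G} {B} {D} {F}
E F (7): add. Components now {A,C,E,F,G} {B} {D}
C D (8): add. Components now {A,C,D,E,F,G} {B}
D E (10): skip — D and E already connected.
C G (15): skip — C and G already connected.
D G (19): skip — D and G already connected.
B E (20): add. Components now {A,B,C,D,E,F,G}
MST edge set: {A C, A G, A E, E F, C D, B E}.
Of the listed edges, {A E, A G} are in the MST → 2.

2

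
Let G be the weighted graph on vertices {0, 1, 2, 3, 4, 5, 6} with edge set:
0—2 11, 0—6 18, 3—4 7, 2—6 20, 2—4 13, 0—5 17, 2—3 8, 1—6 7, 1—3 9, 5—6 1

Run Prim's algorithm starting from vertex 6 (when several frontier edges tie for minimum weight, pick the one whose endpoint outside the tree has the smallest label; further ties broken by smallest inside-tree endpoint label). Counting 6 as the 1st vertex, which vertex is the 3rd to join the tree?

1

Grow the tree from 6 using Prim:
Step 1: frontier [5—6 1, 1—6 7, 0—6 18, 2—6 20] → take 5—6 (1); add 5.
Step 2: frontier [0—5 17, 1—6 7, 0—6 18, 2—6 20] → take 1—6 (7); add 1.
Step 3: frontier [1—3 9, 0—5 17, 0—6 18, 2—6 20] → take 1—3 (9); add 3.
Step 4: frontier [3—4 7, 2—3 8, 0—5 17, 0—6 18, 2—6 20] → take 3—4 (7); add 4.
Step 5: frontier [2—3 8, 2—4 13, 0—5 17, 0—6 18, 2—6 20] → take 2—3 (8); add 2.
Step 6: frontier [0—2 11, 0—5 17, 0—6 18] → take 0—2 (11); add 0.
Vertex order: 6, 5, 1, 3, 4, 2, 0. The 3rd vertex is 1.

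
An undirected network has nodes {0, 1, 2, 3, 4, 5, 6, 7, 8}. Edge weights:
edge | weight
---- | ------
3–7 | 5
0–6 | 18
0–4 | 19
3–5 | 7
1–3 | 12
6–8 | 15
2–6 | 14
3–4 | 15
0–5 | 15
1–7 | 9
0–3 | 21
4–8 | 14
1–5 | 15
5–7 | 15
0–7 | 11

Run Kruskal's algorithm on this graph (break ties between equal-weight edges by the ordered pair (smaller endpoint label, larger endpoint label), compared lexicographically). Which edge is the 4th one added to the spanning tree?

Kruskal's algorithm — process edges by increasing weight (ties by edge label):
3–7 (5): add — endpoints in different components.
3–5 (7): add — endpoints in different components.
1–7 (9): add — endpoints in different components.
0–7 (11): add — endpoints in different components.
1–3 (12): skip — 1 and 3 already connected.
2–6 (14): add — endpoints in different components.
4–8 (14): add — endpoints in different components.
0–5 (15): skip — 0 and 5 already connected.
1–5 (15): skip — 1 and 5 already connected.
3–4 (15): add — endpoints in different components.
5–7 (15): skip — 5 and 7 already connected.
6–8 (15): add — endpoints in different components.
The 4th edge added is 0–7.

0-7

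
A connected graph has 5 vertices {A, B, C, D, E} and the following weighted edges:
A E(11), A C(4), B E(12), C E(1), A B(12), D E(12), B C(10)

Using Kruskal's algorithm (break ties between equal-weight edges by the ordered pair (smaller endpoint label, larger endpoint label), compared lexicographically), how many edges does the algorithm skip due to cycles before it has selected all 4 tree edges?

Sort edges by weight, then run Kruskal:
C E (1): add — endpoints in different components.
A C (4): add — endpoints in different components.
B C (10): add — endpoints in different components.
A E (11): skip — A and E already connected.
A B (12): skip — A and B already connected.
B E (12): skip — B and E already connected.
D E (12): add — endpoints in different components.
Edges rejected before the tree was complete: 3.

3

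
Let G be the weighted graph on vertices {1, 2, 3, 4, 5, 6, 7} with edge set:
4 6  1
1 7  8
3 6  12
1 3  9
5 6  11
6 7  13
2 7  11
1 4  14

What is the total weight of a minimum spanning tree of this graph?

52

Prim, starting at 5.
Step 1: frontier [5 6 11] → take 5 6 (11); add 6.
Step 2: frontier [4 6 1, 3 6 12, 6 7 13] → take 4 6 (1); add 4.
Step 3: frontier [1 4 14, 3 6 12, 6 7 13] → take 3 6 (12); add 3.
Step 4: frontier [1 3 9, 1 4 14, 6 7 13] → take 1 3 (9); add 1.
Step 5: frontier [1 7 8, 6 7 13] → take 1 7 (8); add 7.
Step 6: frontier [2 7 11] → take 2 7 (11); add 2.
MST edges: 5 6, 4 6, 3 6, 1 3, 1 7, 2 7; total weight 11+1+12+9+8+11 = 52.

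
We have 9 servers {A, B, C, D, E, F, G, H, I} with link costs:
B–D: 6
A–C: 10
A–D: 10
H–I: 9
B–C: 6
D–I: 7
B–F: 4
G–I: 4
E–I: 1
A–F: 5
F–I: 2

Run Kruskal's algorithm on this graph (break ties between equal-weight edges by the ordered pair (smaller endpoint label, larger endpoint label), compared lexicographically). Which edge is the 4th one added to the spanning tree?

Sort edges by weight, then run Kruskal:
E–I (1): add — endpoints in different components.
F–I (2): add — endpoints in different components.
B–F (4): add — endpoints in different components.
G–I (4): add — endpoints in different components.
A–F (5): add — endpoints in different components.
B–C (6): add — endpoints in different components.
B–D (6): add — endpoints in different components.
D–I (7): skip — D and I already connected.
H–I (9): add — endpoints in different components.
The 4th edge added is G–I.

G-I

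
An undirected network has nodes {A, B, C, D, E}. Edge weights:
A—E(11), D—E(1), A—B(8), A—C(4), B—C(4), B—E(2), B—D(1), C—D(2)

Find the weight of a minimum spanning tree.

8

Sort edges by weight, then run Kruskal:
B—D (1): add — endpoints in different components.
D—E (1): add — endpoints in different components.
B—E (2): skip — B and E already connected.
C—D (2): add — endpoints in different components.
A—C (4): add — endpoints in different components.
MST edges: B—D, D—E, C—D, A—C; total weight 1+1+2+4 = 8.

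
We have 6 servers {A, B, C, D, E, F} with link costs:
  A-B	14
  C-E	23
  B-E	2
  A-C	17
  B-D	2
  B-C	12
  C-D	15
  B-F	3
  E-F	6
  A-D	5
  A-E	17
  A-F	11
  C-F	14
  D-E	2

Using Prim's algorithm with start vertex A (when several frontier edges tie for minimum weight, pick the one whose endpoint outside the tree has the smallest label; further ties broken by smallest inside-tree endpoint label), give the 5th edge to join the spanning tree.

Prim's algorithm from A:
Step 1: cheapest edge leaving the tree is A-D (5); add D.
Step 2: cheapest edge leaving the tree is B-D (2); add B.
Step 3: cheapest edge leaving the tree is B-E (2); add E.
Step 4: cheapest edge leaving the tree is B-F (3); add F.
Step 5: cheapest edge leaving the tree is B-C (12); add C.
The 5th edge added is B-C.

B-C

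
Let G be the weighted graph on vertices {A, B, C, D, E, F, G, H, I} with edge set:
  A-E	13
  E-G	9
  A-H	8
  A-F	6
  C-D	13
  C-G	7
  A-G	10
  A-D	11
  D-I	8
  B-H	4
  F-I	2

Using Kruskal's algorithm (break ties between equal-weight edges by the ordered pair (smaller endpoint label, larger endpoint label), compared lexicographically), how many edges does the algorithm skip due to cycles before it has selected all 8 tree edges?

Kruskal: consider edges lightest-first.
F-I (2): add — endpoints in different components.
B-H (4): add — endpoints in different components.
A-F (6): add — endpoints in different components.
C-G (7): add — endpoints in different components.
A-H (8): add — endpoints in different components.
D-I (8): add — endpoints in different components.
E-G (9): add — endpoints in different components.
A-G (10): add — endpoints in different components.
Edges rejected before the tree was complete: 0.

0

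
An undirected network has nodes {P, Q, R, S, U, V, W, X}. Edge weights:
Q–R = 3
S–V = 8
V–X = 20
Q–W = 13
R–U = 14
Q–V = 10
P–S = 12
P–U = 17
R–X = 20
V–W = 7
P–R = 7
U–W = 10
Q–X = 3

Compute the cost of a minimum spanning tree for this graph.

48

Prim's algorithm from S:
Step 1: frontier [S–V 8, P–S 12] → take S–V (8); add V.
Step 2: frontier [P–S 12, V–W 7, Q–V 10, V–X 20] → take V–W (7); add W.
Step 3: frontier [P–S 12, Q–V 10, V–X 20, U–W 10, Q–W 13] → take Q–V (10); add Q.
Step 4: frontier [Q–R 3, Q–X 3, P–S 12, V–X 20, U–W 10] → take Q–R (3); add R.
Step 5: frontier [Q–X 3, P–R 7, R–U 14, R–X 20, P–S 12, V–X 20, U–W 10] → take Q–X (3); add X.
Step 6: frontier [P–R 7, R–U 14, P–S 12, U–W 10] → take P–R (7); add P.
Step 7: frontier [P–U 17, R–U 14, U–W 10] → take U–W (10); add U.
MST edges: S–V, V–W, Q–V, Q–R, Q–X, P–R, U–W; total weight 8+7+10+3+3+7+10 = 48.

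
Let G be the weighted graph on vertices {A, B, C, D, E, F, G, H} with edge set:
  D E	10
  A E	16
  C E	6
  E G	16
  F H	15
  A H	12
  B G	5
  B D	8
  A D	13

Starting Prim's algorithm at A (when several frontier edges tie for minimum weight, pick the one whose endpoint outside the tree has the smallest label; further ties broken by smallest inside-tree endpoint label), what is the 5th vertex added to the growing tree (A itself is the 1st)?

Prim's algorithm from A:
Step 1: frontier [A H 12, A D 13, A E 16] → take A H (12); add H.
Step 2: frontier [A D 13, A E 16, F H 15] → take A D (13); add D.
Step 3: frontier [A E 16, B D 8, D E 10, F H 15] → take B D (8); add B.
Step 4: frontier [A E 16, B G 5, D E 10, F H 15] → take B G (5); add G.
Step 5: frontier [A E 16, D E 10, E G 16, F H 15] → take D E (10); add E.
Step 6: frontier [C E 6, F H 15] → take C E (6); add C.
Step 7: frontier [F H 15] → take F H (15); add F.
Vertex order: A, H, D, B, G, E, C, F. The 5th vertex is G.

G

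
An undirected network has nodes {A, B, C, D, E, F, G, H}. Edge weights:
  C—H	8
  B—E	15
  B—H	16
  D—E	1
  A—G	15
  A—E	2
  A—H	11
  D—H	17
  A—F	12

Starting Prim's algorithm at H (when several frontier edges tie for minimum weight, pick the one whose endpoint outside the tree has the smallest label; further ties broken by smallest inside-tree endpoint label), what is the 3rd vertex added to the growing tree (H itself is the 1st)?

A

Prim's algorithm from H:
Step 1: cheapest edge leaving the tree is C—H (8); add C.
Step 2: cheapest edge leaving the tree is A—H (11); add A.
Step 3: cheapest edge leaving the tree is A—E (2); add E.
Step 4: cheapest edge leaving the tree is D—E (1); add D.
Step 5: cheapest edge leaving the tree is A—F (12); add F.
Step 6: cheapest edge leaving the tree is B—E (15); add B.
Step 7: cheapest edge leaving the tree is A—G (15); add G.
Vertex order: H, C, A, E, D, F, B, G. The 3rd vertex is A.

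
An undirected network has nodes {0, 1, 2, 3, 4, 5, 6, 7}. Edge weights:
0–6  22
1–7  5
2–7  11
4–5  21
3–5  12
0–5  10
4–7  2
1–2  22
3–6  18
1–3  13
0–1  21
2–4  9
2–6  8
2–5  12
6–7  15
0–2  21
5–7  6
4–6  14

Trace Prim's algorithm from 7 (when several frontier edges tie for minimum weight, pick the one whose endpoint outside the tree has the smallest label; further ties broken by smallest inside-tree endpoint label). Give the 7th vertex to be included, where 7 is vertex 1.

Prim's algorithm from 7:
Step 1: cheapest edge leaving the tree is 4–7 (2); add 4.
Step 2: cheapest edge leaving the tree is 1–7 (5); add 1.
Step 3: cheapest edge leaving the tree is 5–7 (6); add 5.
Step 4: cheapest edge leaving the tree is 2–4 (9); add 2.
Step 5: cheapest edge leaving the tree is 2–6 (8); add 6.
Step 6: cheapest edge leaving the tree is 0–5 (10); add 0.
Step 7: cheapest edge leaving the tree is 3–5 (12); add 3.
Vertex order: 7, 4, 1, 5, 2, 6, 0, 3. The 7th vertex is 0.

0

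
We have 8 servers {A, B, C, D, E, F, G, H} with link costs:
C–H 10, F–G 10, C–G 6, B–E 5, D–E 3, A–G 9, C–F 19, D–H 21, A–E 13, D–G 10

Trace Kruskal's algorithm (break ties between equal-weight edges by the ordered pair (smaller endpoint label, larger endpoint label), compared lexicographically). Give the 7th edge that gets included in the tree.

F-G

Kruskal: consider edges lightest-first.
D–E (3): add — endpoints in different components.
B–E (5): add — endpoints in different components.
C–G (6): add — endpoints in different components.
A–G (9): add — endpoints in different components.
C–H (10): add — endpoints in different components.
D–G (10): add — endpoints in different components.
F–G (10): add — endpoints in different components.
The 7th edge added is F–G.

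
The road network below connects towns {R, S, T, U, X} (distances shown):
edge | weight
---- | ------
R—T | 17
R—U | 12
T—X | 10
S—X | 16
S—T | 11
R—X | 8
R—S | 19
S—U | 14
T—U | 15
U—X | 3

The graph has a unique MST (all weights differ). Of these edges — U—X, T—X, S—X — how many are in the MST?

Kruskal: consider edges lightest-first.
U—X (3): add. Components now {R} {U,X} {S} {T}
R—X (8): add. Components now {R,U,X} {S} {T}
T—X (10): add. Components now {R,T,U,X} {S}
S—T (11): add. Components now {R,S,T,U,X}
MST edge set: {U—X, R—X, T—X, S—T}.
Of the listed edges, {U—X, T—X} are in the MST → 2.

2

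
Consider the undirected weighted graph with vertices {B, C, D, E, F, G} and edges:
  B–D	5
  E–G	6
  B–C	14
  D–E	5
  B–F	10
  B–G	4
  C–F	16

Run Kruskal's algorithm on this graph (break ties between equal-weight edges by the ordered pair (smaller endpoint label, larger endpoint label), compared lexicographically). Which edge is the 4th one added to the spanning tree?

Sort edges by weight, then run Kruskal:
B–G (4): add. Components now {B,G} {C} {D} {E} {F}
B–D (5): add. Components now {B,D,G} {C} {E} {F}
D–E (5): add. Components now {B,D,E,G} {C} {F}
E–G (6): skip — E and G already connected.
B–F (10): add. Components now {B,D,E,F,G} {C}
B–C (14): add. Components now {B,C,D,E,F,G}
The 4th edge added is B–F.

B-F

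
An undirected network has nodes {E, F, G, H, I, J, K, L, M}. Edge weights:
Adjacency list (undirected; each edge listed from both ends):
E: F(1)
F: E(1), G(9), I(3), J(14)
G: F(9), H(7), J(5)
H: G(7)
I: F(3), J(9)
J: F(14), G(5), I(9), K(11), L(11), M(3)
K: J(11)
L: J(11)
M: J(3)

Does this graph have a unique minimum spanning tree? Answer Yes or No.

Sort edges by weight, then run Kruskal:
E—F (1): add — endpoints in different components.
F—I (3): add — endpoints in different components.
J—M (3): add — endpoints in different components.
G—J (5): add — endpoints in different components.
G—H (7): add — endpoints in different components.
F—G (9): add — endpoints in different components.
I—J (9): skip — I and J already connected.
J—K (11): add — endpoints in different components.
J—L (11): add — endpoints in different components.
Non-tree edge I—J has weight 9, equal to the heaviest edge on its tree cycle — swapping gives another MST of the same weight. Not unique.

No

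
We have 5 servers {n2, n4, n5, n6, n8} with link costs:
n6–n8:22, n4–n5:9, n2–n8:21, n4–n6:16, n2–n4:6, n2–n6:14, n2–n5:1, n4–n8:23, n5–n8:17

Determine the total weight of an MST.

38

Sort edges by weight, then run Kruskal:
n2–n5 (1): add. Components now {n2,n5} {n4} {n8} {n6}
n2–n4 (6): add. Components now {n2,n4,n5} {n8} {n6}
n4–n5 (9): skip — n5 and n4 already connected.
n2–n6 (14): add. Components now {n2,n4,n5,n6} {n8}
n4–n6 (16): skip — n4 and n6 already connected.
n5–n8 (17): add. Components now {n2,n4,n5,n6,n8}
MST edges: n2–n5, n2–n4, n2–n6, n5–n8; total weight 1+6+14+17 = 38.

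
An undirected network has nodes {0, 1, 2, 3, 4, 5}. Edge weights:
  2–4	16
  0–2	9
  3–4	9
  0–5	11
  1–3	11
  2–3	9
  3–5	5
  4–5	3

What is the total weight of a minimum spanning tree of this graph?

Grow the tree from 0 using Prim:
Step 1: cheapest edge leaving the tree is 0–2 (9); add 2.
Step 2: cheapest edge leaving the tree is 2–3 (9); add 3.
Step 3: cheapest edge leaving the tree is 3–5 (5); add 5.
Step 4: cheapest edge leaving the tree is 4–5 (3); add 4.
Step 5: cheapest edge leaving the tree is 1–3 (11); add 1.
MST edges: 0–2, 2–3, 3–5, 4–5, 1–3; total weight 9+9+5+3+11 = 37.

37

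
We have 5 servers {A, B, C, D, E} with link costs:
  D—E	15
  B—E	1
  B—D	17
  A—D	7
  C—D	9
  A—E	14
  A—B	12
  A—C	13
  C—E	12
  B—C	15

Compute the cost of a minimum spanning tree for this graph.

Prim's algorithm from C:
Step 1: frontier [C—D 9, C—E 12, A—C 13, B—C 15] → take C—D (9); add D.
Step 2: frontier [C—E 12, A—C 13, B—C 15, A—D 7, D—E 15, B—D 17] → take A—D (7); add A.
Step 3: frontier [A—B 12, A—E 14, C—E 12, B—C 15, D—E 15, B—D 17] → take A—B (12); add B.
Step 4: frontier [A—E 14, B—E 1, C—E 12, D—E 15] → take B—E (1); add E.
MST edges: C—D, A—D, A—B, B—E; total weight 9+7+12+1 = 29.

29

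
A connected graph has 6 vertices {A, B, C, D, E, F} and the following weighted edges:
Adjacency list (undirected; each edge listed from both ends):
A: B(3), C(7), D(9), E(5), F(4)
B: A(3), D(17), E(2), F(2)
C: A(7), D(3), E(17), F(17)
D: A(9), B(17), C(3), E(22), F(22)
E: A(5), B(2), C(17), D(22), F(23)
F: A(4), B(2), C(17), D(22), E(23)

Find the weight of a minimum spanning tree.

17

Grow the tree from F using Prim:
Step 1: cheapest edge leaving the tree is B–F (2); add B.
Step 2: cheapest edge leaving the tree is B–E (2); add E.
Step 3: cheapest edge leaving the tree is A–B (3); add A.
Step 4: cheapest edge leaving the tree is A–C (7); add C.
Step 5: cheapest edge leaving the tree is C–D (3); add D.
MST edges: B–F, B–E, A–B, A–C, C–D; total weight 2+2+3+7+3 = 17.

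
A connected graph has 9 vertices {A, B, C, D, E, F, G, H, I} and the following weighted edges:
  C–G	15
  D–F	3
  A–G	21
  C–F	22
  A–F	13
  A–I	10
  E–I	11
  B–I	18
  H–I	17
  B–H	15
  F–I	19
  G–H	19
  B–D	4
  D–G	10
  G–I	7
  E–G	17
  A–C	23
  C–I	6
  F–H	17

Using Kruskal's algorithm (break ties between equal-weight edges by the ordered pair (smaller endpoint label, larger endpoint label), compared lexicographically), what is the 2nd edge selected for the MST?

Kruskal: consider edges lightest-first.
D–F (3): add — endpoints in different components.
B–D (4): add — endpoints in different components.
C–I (6): add — endpoints in different components.
G–I (7): add — endpoints in different components.
A–I (10): add — endpoints in different components.
D–G (10): add — endpoints in different components.
E–I (11): add — endpoints in different components.
A–F (13): skip — A and F already connected.
B–H (15): add — endpoints in different components.
The 2nd edge added is B–D.

B-D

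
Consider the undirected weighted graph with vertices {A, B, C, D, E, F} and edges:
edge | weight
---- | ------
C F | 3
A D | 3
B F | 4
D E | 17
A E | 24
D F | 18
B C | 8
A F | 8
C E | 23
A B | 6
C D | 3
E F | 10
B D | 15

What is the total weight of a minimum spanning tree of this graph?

23

Grow the tree from A using Prim:
Step 1: cheapest edge leaving the tree is A D (3); add D.
Step 2: cheapest edge leaving the tree is C D (3); add C.
Step 3: cheapest edge leaving the tree is C F (3); add F.
Step 4: cheapest edge leaving the tree is B F (4); add B.
Step 5: cheapest edge leaving the tree is E F (10); add E.
MST edges: A D, C D, C F, B F, E F; total weight 3+3+3+4+10 = 23.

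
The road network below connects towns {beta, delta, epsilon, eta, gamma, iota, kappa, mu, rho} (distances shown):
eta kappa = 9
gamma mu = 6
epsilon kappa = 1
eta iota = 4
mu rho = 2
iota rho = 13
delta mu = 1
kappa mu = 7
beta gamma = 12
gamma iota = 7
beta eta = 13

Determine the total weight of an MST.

40

Sort edges by weight, then run Kruskal:
delta mu (1): add — endpoints in different components.
epsilon kappa (1): add — endpoints in different components.
mu rho (2): add — endpoints in different components.
eta iota (4): add — endpoints in different components.
gamma mu (6): add — endpoints in different components.
gamma iota (7): add — endpoints in different components.
kappa mu (7): add — endpoints in different components.
eta kappa (9): skip — kappa and eta already connected.
beta gamma (12): add — endpoints in different components.
MST edges: delta mu, epsilon kappa, mu rho, eta iota, gamma mu, gamma iota, kappa mu, beta gamma; total weight 1+1+2+4+6+7+7+12 = 40.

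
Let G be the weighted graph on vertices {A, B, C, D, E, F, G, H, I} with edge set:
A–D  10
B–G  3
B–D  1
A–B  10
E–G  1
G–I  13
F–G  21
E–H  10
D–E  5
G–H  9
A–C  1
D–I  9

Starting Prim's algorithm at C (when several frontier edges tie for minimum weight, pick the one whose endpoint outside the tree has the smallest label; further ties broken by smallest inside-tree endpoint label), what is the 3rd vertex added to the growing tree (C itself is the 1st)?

Grow the tree from C using Prim:
Step 1: cheapest edge leaving the tree is A–C (1); add A.
Step 2: cheapest edge leaving the tree is A–B (10); add B.
Step 3: cheapest edge leaving the tree is B–D (1); add D.
Step 4: cheapest edge leaving the tree is B–G (3); add G.
Step 5: cheapest edge leaving the tree is E–G (1); add E.
Step 6: cheapest edge leaving the tree is G–H (9); add H.
Step 7: cheapest edge leaving the tree is D–I (9); add I.
Step 8: cheapest edge leaving the tree is F–G (21); add F.
Vertex order: C, A, B, D, G, E, H, I, F. The 3rd vertex is B.

B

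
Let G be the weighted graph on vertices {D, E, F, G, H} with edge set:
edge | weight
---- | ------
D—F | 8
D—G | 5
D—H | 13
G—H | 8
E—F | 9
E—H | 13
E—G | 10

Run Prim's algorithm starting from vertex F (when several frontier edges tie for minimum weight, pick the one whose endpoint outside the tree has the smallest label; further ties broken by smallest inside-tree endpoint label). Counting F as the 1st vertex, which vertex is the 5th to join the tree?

Prim, starting at F.
Step 1: cheapest edge leaving the tree is D—F (8); add D.
Step 2: cheapest edge leaving the tree is D—G (5); add G.
Step 3: cheapest edge leaving the tree is G—H (8); add H.
Step 4: cheapest edge leaving the tree is E—F (9); add E.
Vertex order: F, D, G, H, E. The 5th vertex is E.

E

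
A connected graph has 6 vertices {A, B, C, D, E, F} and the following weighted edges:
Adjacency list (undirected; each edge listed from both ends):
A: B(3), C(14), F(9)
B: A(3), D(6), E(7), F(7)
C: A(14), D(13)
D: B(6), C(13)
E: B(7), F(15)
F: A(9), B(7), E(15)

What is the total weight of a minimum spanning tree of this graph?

36

Prim, starting at C.
Step 1: cheapest edge leaving the tree is C—D (13); add D.
Step 2: cheapest edge leaving the tree is B—D (6); add B.
Step 3: cheapest edge leaving the tree is A—B (3); add A.
Step 4: cheapest edge leaving the tree is B—E (7); add E.
Step 5: cheapest edge leaving the tree is B—F (7); add F.
MST edges: C—D, B—D, A—B, B—E, B—F; total weight 13+6+3+7+7 = 36.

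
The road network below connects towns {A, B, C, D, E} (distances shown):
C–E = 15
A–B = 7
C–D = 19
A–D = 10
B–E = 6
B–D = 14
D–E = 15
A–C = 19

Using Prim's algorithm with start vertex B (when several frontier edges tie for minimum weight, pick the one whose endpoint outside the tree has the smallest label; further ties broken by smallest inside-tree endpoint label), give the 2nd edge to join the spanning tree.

A-B

Grow the tree from B using Prim:
Step 1: cheapest edge leaving the tree is B–E (6); add E.
Step 2: cheapest edge leaving the tree is A–B (7); add A.
Step 3: cheapest edge leaving the tree is A–D (10); add D.
Step 4: cheapest edge leaving the tree is C–E (15); add C.
The 2nd edge added is A–B.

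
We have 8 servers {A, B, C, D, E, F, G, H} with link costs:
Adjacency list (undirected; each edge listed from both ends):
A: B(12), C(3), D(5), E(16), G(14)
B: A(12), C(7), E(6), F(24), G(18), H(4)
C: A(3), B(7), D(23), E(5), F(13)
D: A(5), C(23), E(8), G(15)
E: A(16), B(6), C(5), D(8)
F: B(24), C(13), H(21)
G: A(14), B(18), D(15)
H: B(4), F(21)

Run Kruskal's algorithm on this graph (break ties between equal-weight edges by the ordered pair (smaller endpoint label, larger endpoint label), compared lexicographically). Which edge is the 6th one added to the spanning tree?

C-F

Kruskal's algorithm — process edges by increasing weight (ties by edge label):
A-C (3): add — endpoints in different components.
B-H (4): add — endpoints in different components.
A-D (5): add — endpoints in different components.
C-E (5): add — endpoints in different components.
B-E (6): add — endpoints in different components.
B-C (7): skip — B and C already connected.
D-E (8): skip — D and E already connected.
A-B (12): skip — A and B already connected.
C-F (13): add — endpoints in different components.
A-G (14): add — endpoints in different components.
The 6th edge added is C-F.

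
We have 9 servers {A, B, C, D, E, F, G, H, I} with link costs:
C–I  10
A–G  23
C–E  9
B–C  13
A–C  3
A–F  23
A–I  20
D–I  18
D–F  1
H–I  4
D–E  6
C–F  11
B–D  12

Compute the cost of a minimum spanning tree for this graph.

Sort edges by weight, then run Kruskal:
D–F (1): add — endpoints in different components.
A–C (3): add — endpoints in different components.
H–I (4): add — endpoints in different components.
D–E (6): add — endpoints in different components.
C–E (9): add — endpoints in different components.
C–I (10): add — endpoints in different components.
C–F (11): skip — C and F already connected.
B–D (12): add — endpoints in different components.
B–C (13): skip — B and C already connected.
D–I (18): skip — D and I already connected.
A–I (20): skip — A and I already connected.
A–F (23): skip — A and F already connected.
A–G (23): add — endpoints in different components.
MST edges: D–F, A–C, H–I, D–E, C–E, C–I, B–D, A–G; total weight 1+3+4+6+9+10+12+23 = 68.

68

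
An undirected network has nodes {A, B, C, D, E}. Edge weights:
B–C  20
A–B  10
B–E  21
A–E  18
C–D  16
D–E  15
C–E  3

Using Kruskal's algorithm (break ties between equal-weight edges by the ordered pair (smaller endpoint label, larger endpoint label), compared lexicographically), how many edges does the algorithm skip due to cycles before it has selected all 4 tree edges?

Kruskal: consider edges lightest-first.
C–E (3): add. Components now {A} {B} {C,E} {D}
A–B (10): add. Components now {A,B} {C,E} {D}
D–E (15): add. Components now {A,B} {C,D,E}
C–D (16): skip — C and D already connected.
A–E (18): add. Components now {A,B,C,D,E}
Edges rejected before the tree was complete: 1.

1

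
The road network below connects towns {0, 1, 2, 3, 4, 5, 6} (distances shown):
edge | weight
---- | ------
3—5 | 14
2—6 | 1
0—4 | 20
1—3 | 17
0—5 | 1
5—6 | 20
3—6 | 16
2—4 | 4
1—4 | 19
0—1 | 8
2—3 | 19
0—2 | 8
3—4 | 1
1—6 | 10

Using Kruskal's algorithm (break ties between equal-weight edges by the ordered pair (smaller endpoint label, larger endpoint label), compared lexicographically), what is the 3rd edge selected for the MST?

Sort edges by weight, then run Kruskal:
0—5 (1): add — endpoints in different components.
2—6 (1): add — endpoints in different components.
3—4 (1): add — endpoints in different components.
2—4 (4): add — endpoints in different components.
0—1 (8): add — endpoints in different components.
0—2 (8): add — endpoints in different components.
The 3rd edge added is 3—4.

3-4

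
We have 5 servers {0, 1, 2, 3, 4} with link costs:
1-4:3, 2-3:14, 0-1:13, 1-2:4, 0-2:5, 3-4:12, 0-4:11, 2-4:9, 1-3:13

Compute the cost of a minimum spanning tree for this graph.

24

Grow the tree from 3 using Prim:
Step 1: frontier [3-4 12, 1-3 13, 2-3 14] → take 3-4 (12); add 4.
Step 2: frontier [1-3 13, 2-3 14, 1-4 3, 2-4 9, 0-4 11] → take 1-4 (3); add 1.
Step 3: frontier [1-2 4, 0-1 13, 2-3 14, 2-4 9, 0-4 11] → take 1-2 (4); add 2.
Step 4: frontier [0-1 13, 0-2 5, 0-4 11] → take 0-2 (5); add 0.
MST edges: 3-4, 1-4, 1-2, 0-2; total weight 12+3+4+5 = 24.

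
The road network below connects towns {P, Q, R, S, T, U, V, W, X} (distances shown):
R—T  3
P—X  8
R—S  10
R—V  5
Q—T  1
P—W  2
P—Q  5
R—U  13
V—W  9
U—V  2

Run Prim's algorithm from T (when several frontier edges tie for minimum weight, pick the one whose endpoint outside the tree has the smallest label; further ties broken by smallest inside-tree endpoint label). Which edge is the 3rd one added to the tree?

Prim, starting at T.
Step 1: cheapest edge leaving the tree is Q—T (1); add Q.
Step 2: cheapest edge leaving the tree is R—T (3); add R.
Step 3: cheapest edge leaving the tree is P—Q (5); add P.
Step 4: cheapest edge leaving the tree is P—W (2); add W.
Step 5: cheapest edge leaving the tree is R—V (5); add V.
Step 6: cheapest edge leaving the tree is U—V (2); add U.
Step 7: cheapest edge leaving the tree is P—X (8); add X.
Step 8: cheapest edge leaving the tree is R—S (10); add S.
The 3rd edge added is P—Q.

P-Q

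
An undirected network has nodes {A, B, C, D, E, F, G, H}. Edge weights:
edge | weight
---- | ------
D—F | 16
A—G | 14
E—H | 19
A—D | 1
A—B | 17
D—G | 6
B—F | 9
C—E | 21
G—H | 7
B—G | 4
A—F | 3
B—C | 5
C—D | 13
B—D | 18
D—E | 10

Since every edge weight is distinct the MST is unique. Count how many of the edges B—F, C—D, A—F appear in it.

1

Sort edges by weight, then run Kruskal:
A—D (1): add — endpoints in different components.
A—F (3): add — endpoints in different components.
B—G (4): add — endpoints in different components.
B—C (5): add — endpoints in different components.
D—G (6): add — endpoints in different components.
G—H (7): add — endpoints in different components.
B—F (9): skip — B and F already connected.
D—E (10): add — endpoints in different components.
MST edge set: {A—D, A—F, B—G, B—C, D—G, G—H, D—E}.
Of the listed edges, {A—F} are in the MST → 1.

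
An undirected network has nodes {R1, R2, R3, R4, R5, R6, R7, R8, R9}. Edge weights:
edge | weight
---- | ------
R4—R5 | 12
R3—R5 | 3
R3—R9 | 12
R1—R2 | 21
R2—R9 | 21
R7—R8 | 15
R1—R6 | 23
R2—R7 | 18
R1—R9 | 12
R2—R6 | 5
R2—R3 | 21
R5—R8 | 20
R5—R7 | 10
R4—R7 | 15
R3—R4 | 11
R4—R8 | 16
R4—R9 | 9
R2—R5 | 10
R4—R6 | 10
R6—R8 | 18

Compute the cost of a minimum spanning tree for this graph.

74

Kruskal: consider edges lightest-first.
R3—R5 (3): add — endpoints in different components.
R2—R6 (5): add — endpoints in different components.
R4—R9 (9): add — endpoints in different components.
R2—R5 (10): add — endpoints in different components.
R4—R6 (10): add — endpoints in different components.
R5—R7 (10): add — endpoints in different components.
R3—R4 (11): skip — R4 and R3 already connected.
R1—R9 (12): add — endpoints in different components.
R3—R9 (12): skip — R9 and R3 already connected.
R4—R5 (12): skip — R4 and R5 already connected.
R4—R7 (15): skip — R4 and R7 already connected.
R7—R8 (15): add — endpoints in different components.
MST edges: R3—R5, R2—R6, R4—R9, R2—R5, R4—R6, R5—R7, R1—R9, R7—R8; total weight 3+5+9+10+10+10+12+15 = 74.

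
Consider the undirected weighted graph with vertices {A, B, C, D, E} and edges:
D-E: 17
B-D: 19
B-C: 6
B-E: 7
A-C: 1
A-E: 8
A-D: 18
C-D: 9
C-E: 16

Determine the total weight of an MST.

Kruskal: consider edges lightest-first.
A-C (1): add — endpoints in different components.
B-C (6): add — endpoints in different components.
B-E (7): add — endpoints in different components.
A-E (8): skip — A and E already connected.
C-D (9): add — endpoints in different components.
MST edges: A-C, B-C, B-E, C-D; total weight 1+6+7+9 = 23.

23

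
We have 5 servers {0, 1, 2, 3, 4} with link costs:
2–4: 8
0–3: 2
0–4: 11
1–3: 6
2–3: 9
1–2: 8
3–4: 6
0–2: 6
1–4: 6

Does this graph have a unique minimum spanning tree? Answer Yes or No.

No

Kruskal: consider edges lightest-first.
0–3 (2): add. Components now {0,3} {1} {2} {4}
0–2 (6): add. Components now {0,2,3} {1} {4}
1–3 (6): add. Components now {0,1,2,3} {4}
1–4 (6): add. Components now {0,1,2,3,4}
Non-tree edge 3–4 has weight 6, equal to the heaviest edge on its tree cycle — swapping gives another MST of the same weight. Not unique.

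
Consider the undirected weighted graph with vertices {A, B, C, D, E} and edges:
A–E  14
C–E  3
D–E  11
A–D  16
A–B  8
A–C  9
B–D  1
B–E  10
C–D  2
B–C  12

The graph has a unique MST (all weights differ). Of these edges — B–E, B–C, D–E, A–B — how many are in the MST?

1

Kruskal: consider edges lightest-first.
B–D (1): add — endpoints in different components.
C–D (2): add — endpoints in different components.
C–E (3): add — endpoints in different components.
A–B (8): add — endpoints in different components.
MST edge set: {B–D, C–D, C–E, A–B}.
Of the listed edges, {A–B} are in the MST → 1.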